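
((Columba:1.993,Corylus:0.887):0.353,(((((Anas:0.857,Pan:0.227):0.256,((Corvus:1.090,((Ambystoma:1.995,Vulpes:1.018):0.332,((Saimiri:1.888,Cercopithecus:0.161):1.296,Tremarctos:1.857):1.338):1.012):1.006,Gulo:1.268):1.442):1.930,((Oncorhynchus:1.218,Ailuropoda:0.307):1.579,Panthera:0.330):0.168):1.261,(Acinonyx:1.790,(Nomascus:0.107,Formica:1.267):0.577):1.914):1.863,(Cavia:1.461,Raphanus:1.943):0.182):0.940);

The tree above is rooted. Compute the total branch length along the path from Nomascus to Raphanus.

6.586

The path runs Nomascus → … → MRCA → … → Raphanus; the MRCA is the node subtending (((((Anas,Pan),((Corvus,((Ambystoma,Vulpes),((Saimiri,Cercopithecus),Tremarctos))),Gulo)),((Oncorhynchus,Ailuropoda),Panthera)),(Acinonyx,(Nomascus,Formica))),(Cavia,Raphanus)).
Branch lengths along that path: 0.107 + 0.577 + 1.914 + 1.863 + 0.182 + 1.943 = 6.586.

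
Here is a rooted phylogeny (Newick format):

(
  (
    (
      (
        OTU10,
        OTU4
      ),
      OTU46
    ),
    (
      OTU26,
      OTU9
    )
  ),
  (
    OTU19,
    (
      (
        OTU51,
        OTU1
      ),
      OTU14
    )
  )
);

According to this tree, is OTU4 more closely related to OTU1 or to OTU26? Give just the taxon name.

OTU26

The MRCA of OTU4 and OTU26 subtends (((OTU10,OTU4),OTU46),(OTU26,OTU9)) (5 taxa).
The MRCA of OTU4 and OTU1 is the root, subtending the entire tree (9 taxa).
The first is nested inside the second, so OTU4 shares a more recent common ancestor with OTU26.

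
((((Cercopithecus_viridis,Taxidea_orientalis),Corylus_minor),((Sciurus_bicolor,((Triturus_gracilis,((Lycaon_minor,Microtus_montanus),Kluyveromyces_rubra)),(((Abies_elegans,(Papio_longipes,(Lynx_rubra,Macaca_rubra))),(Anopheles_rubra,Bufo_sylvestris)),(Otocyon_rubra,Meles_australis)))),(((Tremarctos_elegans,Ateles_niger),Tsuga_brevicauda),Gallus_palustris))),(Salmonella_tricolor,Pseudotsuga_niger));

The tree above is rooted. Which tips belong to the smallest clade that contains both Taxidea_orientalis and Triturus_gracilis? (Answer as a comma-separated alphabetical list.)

Abies_elegans, Anopheles_rubra, Ateles_niger, Bufo_sylvestris, Cercopithecus_viridis, Corylus_minor, Gallus_palustris, Kluyveromyces_rubra, Lycaon_minor, Lynx_rubra, Macaca_rubra, Meles_australis, Microtus_montanus, Otocyon_rubra, Papio_longipes, Sciurus_bicolor, Taxidea_orientalis, Tremarctos_elegans, Triturus_gracilis, Tsuga_brevicauda

Tracing Taxidea_orientalis: it sits inside (Cercopithecus_viridis,Taxidea_orientalis).
Tracing Triturus_gracilis: it sits inside (Triturus_gracilis,((Lycaon_minor,Microtus_montanus),Kluyveromyces_rubra)).
The smallest clade enclosing both is (((Cercopithecus_viridis,Taxidea_orientalis),Corylus_minor),((Sciurus_bicolor,((Triturus_gracilis,((Lycaon_minor,Microtus_montanus),Kluyveromyces_rubra)),(((Abies_elegans,(Papio_longipes,(Lynx_rubra,Macaca_rubra))),(Anopheles_rubra,Bufo_sylvestris)),(Otocyon_rubra,Meles_australis)))),(((Tremarctos_elegans,Ateles_niger),Tsuga_brevicauda),Gallus_palustris))); the answer is its 20 terminal taxa in alphabetical order.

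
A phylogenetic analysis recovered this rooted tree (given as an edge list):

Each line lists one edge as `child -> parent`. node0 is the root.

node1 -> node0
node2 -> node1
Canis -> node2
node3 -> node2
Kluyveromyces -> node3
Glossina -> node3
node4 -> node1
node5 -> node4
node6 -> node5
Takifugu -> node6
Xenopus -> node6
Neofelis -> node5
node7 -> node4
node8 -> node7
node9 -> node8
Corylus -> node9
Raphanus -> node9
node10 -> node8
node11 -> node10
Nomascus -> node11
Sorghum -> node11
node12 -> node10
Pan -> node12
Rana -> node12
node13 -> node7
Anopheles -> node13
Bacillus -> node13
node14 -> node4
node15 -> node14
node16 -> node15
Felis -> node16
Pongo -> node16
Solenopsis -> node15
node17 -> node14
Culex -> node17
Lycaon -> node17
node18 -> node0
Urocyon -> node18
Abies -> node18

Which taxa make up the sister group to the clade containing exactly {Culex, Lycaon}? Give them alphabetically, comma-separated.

The clade containing exactly {Culex, Lycaon} attaches to the tree at the node subtending (((Felis,Pongo),Solenopsis),(Culex,Lycaon)).
The other lineage descending from that same node — the sister group — is ((Felis,Pongo),Solenopsis); its 3 tips in alphabetical order are the answer.

Felis, Pongo, Solenopsis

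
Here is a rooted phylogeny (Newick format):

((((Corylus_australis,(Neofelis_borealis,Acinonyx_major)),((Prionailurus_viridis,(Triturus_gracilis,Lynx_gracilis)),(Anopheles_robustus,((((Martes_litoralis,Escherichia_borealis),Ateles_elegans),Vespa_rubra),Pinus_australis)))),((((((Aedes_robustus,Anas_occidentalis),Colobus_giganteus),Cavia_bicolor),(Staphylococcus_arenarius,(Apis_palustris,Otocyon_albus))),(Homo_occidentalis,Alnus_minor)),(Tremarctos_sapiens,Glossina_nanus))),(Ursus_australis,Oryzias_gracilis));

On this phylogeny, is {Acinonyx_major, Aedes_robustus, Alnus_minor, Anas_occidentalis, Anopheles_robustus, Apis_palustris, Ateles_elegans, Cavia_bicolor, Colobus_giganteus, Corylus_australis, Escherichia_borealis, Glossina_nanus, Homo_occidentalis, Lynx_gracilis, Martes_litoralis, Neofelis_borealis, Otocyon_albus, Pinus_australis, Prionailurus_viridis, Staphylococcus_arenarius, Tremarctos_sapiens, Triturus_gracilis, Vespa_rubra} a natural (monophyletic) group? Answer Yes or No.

Yes

The most recent common ancestor of these taxa subtends (((Corylus_australis,(Neofelis_borealis,Acinonyx_major)),((Prionailurus_viridis,(Triturus_gracilis,Lynx_gracilis)),(Anopheles_robustus,((((Martes_litoralis,Escherichia_borealis),Ateles_elegans),Vespa_rubra),Pinus_australis)))),((((((Aedes_robustus,Anas_occidentalis),Colobus_giganteus),Cavia_bicolor),(Staphylococcus_arenarius,(Apis_palustris,Otocyon_albus))),(Homo_occidentalis,Alnus_minor)),(Tremarctos_sapiens,Glossina_nanus))).
That clade has exactly 23 tips — every listed taxon and nothing else — so the group is monophyletic.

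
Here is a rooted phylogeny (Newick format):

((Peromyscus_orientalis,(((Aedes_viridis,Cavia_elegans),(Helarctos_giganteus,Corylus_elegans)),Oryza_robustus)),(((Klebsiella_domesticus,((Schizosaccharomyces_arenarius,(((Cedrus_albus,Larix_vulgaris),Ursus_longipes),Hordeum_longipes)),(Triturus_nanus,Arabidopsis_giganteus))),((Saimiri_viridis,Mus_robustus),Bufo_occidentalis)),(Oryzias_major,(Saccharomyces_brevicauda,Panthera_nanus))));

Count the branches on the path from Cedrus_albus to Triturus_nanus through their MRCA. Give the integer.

The MRCA of Cedrus_albus and Triturus_nanus is the node subtending ((Schizosaccharomyces_arenarius,(((Cedrus_albus,Larix_vulgaris),Ursus_longipes),Hordeum_longipes)),(Triturus_nanus,Arabidopsis_giganteus)).
From Cedrus_albus up to that node: 5 branches. From Triturus_nanus up to the same node: 2 branches. Total: 5 + 2 = 7.

7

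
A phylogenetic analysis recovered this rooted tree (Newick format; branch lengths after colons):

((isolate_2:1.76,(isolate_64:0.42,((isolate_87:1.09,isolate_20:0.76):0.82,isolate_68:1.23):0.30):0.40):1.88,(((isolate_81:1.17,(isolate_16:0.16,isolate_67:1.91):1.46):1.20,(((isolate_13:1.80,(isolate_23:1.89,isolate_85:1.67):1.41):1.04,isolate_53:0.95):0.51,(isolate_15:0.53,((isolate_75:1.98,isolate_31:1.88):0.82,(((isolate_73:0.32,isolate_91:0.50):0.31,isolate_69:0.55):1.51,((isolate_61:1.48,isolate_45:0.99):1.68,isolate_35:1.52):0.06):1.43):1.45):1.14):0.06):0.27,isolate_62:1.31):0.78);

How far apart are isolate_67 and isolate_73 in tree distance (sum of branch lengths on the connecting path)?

10.79

The path runs isolate_67 → … → MRCA → … → isolate_73; the MRCA is the node subtending ((isolate_81,(isolate_16,isolate_67)),(((isolate_13,(isolate_23,isolate_85)),isolate_53),(isolate_15,((isolate_75,isolate_31),(((isolate_73,isolate_91),isolate_69),((isolate_61,isolate_45),isolate_35)))))).
Branch lengths along that path: 1.91 + 1.46 + 1.20 + 0.06 + 1.14 + 1.45 + 1.43 + 1.51 + 0.31 + 0.32 = 10.79.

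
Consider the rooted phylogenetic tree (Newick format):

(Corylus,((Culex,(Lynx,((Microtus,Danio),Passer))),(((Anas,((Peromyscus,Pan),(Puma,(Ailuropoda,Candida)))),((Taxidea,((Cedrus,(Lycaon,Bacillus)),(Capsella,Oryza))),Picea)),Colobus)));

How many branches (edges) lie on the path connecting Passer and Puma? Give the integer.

The MRCA of Passer and Puma is the node subtending ((Culex,(Lynx,((Microtus,Danio),Passer))),(((Anas,((Peromyscus,Pan),(Puma,(Ailuropoda,Candida)))),((Taxidea,((Cedrus,(Lycaon,Bacillus)),(Capsella,Oryza))),Picea)),Colobus)).
From Passer up to that node: 4 branches. From Puma up to the same node: 6 branches. Total: 4 + 6 = 10.

10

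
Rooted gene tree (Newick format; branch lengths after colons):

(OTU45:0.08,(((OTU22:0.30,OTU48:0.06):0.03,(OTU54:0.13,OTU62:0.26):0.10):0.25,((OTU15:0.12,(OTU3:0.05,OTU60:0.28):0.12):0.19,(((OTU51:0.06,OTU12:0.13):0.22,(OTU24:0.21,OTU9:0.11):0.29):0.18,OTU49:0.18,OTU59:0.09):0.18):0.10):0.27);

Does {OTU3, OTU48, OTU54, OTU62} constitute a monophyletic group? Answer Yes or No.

No

The MRCA of the listed taxa subtends (((OTU22,OTU48),(OTU54,OTU62)),((OTU15,(OTU3,OTU60)),(((OTU51,OTU12),(OTU24,OTU9)),OTU49,OTU59))).
That clade also contains OTU12, OTU15, OTU22, OTU24, OTU49, OTU51, OTU59, OTU60, OTU9, which are not in the proposed group, so the group is not monophyletic.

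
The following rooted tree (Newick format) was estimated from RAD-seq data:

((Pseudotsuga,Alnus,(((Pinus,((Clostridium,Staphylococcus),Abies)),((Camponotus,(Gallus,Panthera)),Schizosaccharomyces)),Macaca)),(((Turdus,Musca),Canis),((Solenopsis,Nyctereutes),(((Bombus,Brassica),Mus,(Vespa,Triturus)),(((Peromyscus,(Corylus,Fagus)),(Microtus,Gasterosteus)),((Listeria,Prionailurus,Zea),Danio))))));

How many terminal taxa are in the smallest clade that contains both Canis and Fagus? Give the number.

The MRCA of Canis and Fagus is the node subtending (((Turdus,Musca),Canis),((Solenopsis,Nyctereutes),(((Bombus,Brassica),Mus,(Vespa,Triturus)),(((Peromyscus,(Corylus,Fagus)),(Microtus,Gasterosteus)),((Listeria,Prionailurus,Zea),Danio))))).
That clade contains 19 terminal taxa: Bombus, Brassica, Canis, Corylus, Danio, Fagus, Gasterosteus, Listeria, Microtus, Mus, Musca, Nyctereutes, Peromyscus, Prionailurus, Solenopsis, Triturus, Turdus, Vespa, Zea.

19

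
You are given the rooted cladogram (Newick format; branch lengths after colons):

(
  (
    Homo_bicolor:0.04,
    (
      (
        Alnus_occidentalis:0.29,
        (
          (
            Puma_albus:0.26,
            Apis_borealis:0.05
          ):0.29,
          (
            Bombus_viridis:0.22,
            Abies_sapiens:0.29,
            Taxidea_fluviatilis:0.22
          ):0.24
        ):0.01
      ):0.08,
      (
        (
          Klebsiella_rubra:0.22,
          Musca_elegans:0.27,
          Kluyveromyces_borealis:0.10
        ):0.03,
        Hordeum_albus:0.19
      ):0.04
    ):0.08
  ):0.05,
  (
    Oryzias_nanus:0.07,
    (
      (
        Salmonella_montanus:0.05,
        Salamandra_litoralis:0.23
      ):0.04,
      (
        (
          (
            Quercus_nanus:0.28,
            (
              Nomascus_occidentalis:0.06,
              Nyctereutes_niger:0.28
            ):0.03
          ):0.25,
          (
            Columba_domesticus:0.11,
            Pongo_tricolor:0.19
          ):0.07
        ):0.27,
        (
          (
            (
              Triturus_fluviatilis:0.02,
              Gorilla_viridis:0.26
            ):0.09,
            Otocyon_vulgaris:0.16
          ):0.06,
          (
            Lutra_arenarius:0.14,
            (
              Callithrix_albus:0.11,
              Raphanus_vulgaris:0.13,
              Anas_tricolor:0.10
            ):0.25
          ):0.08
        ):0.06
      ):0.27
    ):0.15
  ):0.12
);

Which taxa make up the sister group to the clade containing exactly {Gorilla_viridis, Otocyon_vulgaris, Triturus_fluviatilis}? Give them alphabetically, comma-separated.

The clade containing exactly {Gorilla_viridis, Otocyon_vulgaris, Triturus_fluviatilis} attaches to the tree at the node subtending (((Triturus_fluviatilis,Gorilla_viridis),Otocyon_vulgaris),(Lutra_arenarius,(Callithrix_albus,Raphanus_vulgaris,Anas_tricolor))).
The other lineage descending from that same node — the sister group — is (Lutra_arenarius,(Callithrix_albus,Raphanus_vulgaris,Anas_tricolor)); its 4 tips in alphabetical order are the answer.

Anas_tricolor, Callithrix_albus, Lutra_arenarius, Raphanus_vulgaris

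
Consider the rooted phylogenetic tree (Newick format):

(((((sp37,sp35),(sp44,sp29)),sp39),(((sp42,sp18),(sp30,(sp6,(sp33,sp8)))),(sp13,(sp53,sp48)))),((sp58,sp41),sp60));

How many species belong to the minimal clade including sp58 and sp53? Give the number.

The MRCA of sp58 and sp53 is the root, so the clade is the entire tree.
That clade contains 17 terminal taxa: sp13, sp18, sp29, sp30, sp33, sp35, sp37, sp39, sp41, sp42, sp44, sp48, sp53, sp58, sp6, sp60, sp8.

17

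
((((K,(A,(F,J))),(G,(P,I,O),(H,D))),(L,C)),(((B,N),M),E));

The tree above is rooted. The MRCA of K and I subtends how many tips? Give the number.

10

The MRCA of K and I is the node subtending ((K,(A,(F,J))),(G,(P,I,O),(H,D))).
That clade contains 10 terminal taxa: A, D, F, G, H, I, J, K, O, P.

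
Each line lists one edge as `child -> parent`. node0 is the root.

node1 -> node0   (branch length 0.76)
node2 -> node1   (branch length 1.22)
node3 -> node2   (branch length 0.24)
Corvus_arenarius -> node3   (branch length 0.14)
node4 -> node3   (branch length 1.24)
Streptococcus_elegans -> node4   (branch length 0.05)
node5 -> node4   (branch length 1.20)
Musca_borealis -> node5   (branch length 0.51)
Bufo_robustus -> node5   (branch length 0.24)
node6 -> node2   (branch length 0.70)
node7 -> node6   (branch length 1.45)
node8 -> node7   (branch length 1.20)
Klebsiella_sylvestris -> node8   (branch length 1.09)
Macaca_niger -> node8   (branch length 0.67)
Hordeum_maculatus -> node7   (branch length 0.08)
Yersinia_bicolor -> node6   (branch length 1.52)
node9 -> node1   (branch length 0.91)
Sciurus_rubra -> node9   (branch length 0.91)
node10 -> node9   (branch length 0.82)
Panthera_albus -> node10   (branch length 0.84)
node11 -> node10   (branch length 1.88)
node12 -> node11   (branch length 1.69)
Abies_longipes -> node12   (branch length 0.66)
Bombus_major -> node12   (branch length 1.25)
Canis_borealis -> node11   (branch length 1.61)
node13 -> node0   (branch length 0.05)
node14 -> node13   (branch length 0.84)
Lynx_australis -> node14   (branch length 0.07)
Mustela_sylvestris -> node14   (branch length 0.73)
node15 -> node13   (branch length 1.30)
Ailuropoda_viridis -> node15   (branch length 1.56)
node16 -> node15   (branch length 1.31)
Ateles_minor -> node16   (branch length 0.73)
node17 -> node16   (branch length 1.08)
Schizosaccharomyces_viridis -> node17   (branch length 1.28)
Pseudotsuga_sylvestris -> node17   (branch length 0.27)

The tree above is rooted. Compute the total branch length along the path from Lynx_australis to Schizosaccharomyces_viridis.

5.88

The path runs Lynx_australis → … → MRCA → … → Schizosaccharomyces_viridis; the MRCA is the node subtending ((Lynx_australis,Mustela_sylvestris),(Ailuropoda_viridis,(Ateles_minor,(Schizosaccharomyces_viridis,Pseudotsuga_sylvestris)))).
Branch lengths along that path: 0.07 + 0.84 + 1.30 + 1.31 + 1.08 + 1.28 = 5.88.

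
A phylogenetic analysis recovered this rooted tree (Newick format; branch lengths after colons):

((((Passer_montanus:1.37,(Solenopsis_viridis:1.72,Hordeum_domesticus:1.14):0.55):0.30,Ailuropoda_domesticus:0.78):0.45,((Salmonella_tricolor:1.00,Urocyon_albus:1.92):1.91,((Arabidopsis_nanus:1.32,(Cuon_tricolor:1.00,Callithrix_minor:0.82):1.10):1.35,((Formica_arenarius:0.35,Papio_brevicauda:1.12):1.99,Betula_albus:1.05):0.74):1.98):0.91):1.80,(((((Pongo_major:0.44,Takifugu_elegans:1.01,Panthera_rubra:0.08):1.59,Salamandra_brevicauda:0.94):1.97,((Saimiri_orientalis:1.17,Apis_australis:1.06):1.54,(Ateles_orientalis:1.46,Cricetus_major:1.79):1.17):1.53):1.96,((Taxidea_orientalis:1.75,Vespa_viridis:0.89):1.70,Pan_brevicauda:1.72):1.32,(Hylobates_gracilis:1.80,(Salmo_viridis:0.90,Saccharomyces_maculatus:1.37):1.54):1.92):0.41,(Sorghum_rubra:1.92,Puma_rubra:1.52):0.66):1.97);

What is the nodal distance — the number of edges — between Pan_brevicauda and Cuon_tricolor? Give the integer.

The MRCA of Pan_brevicauda and Cuon_tricolor is the root of the tree.
From Pan_brevicauda up to that node: 4 branches. From Cuon_tricolor up to the same node: 6 branches. Total: 4 + 6 = 10.

10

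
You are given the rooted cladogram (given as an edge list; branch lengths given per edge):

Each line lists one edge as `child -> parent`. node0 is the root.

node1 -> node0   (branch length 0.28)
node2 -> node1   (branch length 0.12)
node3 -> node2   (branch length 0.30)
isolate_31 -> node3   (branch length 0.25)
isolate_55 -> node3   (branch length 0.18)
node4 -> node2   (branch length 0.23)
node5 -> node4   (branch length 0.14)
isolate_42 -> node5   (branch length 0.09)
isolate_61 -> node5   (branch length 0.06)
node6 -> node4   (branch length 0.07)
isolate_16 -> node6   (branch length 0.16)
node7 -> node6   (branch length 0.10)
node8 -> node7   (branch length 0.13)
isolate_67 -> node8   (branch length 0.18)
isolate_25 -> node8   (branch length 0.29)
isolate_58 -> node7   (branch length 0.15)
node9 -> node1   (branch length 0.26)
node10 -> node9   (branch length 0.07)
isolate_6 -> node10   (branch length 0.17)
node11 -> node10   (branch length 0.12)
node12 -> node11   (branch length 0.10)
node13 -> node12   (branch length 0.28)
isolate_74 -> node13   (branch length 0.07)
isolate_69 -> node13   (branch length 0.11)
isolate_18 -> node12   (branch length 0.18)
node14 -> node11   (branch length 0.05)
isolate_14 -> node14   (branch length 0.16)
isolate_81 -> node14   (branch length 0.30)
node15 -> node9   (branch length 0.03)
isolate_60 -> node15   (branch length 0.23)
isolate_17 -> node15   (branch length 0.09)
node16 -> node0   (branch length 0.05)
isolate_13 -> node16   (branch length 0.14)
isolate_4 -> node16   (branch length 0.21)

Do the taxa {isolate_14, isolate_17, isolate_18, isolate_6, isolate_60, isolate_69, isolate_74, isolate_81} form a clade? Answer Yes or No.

Yes

The most recent common ancestor of these taxa subtends ((isolate_6,(((isolate_74,isolate_69),isolate_18),(isolate_14,isolate_81))),(isolate_60,isolate_17)).
That clade has exactly 8 tips — every listed taxon and nothing else — so the group is monophyletic.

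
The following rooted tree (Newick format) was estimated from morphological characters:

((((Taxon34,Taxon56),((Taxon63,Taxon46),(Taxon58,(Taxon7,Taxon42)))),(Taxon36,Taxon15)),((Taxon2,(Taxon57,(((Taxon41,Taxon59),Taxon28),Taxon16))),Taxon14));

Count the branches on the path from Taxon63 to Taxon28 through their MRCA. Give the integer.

The MRCA of Taxon63 and Taxon28 is the root of the tree.
From Taxon63 up to that node: 5 branches. From Taxon28 up to the same node: 6 branches. Total: 5 + 6 = 11.

11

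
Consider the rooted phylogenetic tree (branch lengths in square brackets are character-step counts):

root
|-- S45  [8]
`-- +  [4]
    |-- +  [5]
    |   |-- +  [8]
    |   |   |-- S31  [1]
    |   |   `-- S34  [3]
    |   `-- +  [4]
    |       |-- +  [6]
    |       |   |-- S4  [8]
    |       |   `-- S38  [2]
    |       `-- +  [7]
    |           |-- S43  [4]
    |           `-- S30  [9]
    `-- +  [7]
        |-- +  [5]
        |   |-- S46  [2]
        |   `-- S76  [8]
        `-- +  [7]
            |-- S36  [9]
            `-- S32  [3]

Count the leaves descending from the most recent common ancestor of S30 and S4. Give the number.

The MRCA of S30 and S4 is the node subtending ((S4,S38),(S43,S30)).
That clade contains 4 terminal taxa: S30, S38, S4, S43.

4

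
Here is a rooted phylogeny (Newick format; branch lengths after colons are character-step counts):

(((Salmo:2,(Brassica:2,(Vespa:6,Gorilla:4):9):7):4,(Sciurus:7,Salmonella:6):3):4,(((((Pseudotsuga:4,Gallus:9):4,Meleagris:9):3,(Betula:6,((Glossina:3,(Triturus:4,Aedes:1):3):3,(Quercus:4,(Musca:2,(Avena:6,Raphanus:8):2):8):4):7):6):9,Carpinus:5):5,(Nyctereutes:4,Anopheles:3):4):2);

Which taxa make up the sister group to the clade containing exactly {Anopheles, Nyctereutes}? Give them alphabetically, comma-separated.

The clade containing exactly {Anopheles, Nyctereutes} attaches to the tree at the node subtending (((((Pseudotsuga,Gallus),Meleagris),(Betula,((Glossina,(Triturus,Aedes)),(Quercus,(Musca,(Avena,Raphanus)))))),Carpinus),(Nyctereutes,Anopheles)).
The other lineage descending from that same node — the sister group — is ((((Pseudotsuga,Gallus),Meleagris),(Betula,((Glossina,(Triturus,Aedes)),(Quercus,(Musca,(Avena,Raphanus)))))),Carpinus); its 12 tips in alphabetical order are the answer.

Aedes, Avena, Betula, Carpinus, Gallus, Glossina, Meleagris, Musca, Pseudotsuga, Quercus, Raphanus, Triturus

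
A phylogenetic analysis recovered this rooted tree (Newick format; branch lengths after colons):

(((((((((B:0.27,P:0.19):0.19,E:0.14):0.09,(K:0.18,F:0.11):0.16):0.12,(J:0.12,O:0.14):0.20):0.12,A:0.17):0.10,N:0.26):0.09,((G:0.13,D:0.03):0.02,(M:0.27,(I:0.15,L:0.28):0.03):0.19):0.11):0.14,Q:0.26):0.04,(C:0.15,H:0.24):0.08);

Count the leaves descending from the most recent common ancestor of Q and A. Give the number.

15

The MRCA of Q and A is the node subtending ((((((((B,P),E),(K,F)),(J,O)),A),N),((G,D),(M,(I,L)))),Q).
That clade contains 15 terminal taxa: A, B, D, E, F, G, I, J, K, L, M, N, O, P, Q.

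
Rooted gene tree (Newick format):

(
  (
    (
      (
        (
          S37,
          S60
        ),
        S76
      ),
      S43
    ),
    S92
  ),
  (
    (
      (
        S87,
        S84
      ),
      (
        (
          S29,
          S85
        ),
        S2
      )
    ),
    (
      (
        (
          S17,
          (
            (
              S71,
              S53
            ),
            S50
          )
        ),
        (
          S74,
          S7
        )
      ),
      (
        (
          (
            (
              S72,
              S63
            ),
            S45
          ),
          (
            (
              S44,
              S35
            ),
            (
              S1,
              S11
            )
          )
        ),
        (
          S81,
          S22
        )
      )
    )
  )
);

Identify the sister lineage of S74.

S74 attaches to the tree at the node subtending (S74,S7).
The other lineage descending from that same node — the sister group — is the single tip S7.

S7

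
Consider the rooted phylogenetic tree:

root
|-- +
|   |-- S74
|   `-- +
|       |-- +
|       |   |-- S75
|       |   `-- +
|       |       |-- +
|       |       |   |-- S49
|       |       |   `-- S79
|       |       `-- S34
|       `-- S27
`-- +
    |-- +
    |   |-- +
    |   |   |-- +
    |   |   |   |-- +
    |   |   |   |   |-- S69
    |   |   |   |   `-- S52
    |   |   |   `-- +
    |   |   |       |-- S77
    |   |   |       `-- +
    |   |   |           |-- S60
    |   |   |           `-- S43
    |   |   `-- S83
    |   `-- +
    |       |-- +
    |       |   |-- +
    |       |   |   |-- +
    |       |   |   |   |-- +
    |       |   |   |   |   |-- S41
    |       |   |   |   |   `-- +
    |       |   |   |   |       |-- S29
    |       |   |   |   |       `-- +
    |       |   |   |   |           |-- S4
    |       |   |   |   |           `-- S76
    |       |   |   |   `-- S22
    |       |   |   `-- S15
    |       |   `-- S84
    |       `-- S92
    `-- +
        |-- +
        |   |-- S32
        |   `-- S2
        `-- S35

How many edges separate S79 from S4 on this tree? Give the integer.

16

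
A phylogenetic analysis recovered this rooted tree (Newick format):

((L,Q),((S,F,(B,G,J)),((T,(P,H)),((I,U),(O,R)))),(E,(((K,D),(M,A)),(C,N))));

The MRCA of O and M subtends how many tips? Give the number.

21

The MRCA of O and M is the root, so the clade is the entire tree.
That clade contains 21 terminal taxa: A, B, C, D, E, F, G, H, I, J, K, L, M, N, O, P, Q, R, S, T, U.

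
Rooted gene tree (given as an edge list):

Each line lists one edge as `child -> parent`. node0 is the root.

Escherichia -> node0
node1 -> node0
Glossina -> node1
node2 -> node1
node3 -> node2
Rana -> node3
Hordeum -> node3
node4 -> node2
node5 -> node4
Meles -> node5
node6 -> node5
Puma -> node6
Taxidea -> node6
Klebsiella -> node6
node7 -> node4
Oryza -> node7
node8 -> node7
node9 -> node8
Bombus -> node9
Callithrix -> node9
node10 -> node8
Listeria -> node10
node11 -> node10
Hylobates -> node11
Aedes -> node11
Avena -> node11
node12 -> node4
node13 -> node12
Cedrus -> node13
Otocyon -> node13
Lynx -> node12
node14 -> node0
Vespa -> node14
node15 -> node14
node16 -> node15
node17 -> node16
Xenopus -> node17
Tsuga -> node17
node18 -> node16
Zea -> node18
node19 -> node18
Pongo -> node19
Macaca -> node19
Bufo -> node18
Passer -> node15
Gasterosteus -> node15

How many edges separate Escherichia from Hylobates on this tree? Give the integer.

The MRCA of Escherichia and Hylobates is the root of the tree.
From Escherichia up to that node: 1 branch. From Hylobates up to the same node: 8 branches. Total: 1 + 8 = 9.

9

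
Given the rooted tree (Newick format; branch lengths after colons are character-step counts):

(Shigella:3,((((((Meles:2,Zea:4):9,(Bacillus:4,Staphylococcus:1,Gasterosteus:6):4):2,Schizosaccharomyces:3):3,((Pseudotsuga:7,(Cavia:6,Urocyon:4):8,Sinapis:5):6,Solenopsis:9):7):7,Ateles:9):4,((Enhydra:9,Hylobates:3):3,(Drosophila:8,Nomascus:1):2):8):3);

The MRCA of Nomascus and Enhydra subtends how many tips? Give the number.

4

The MRCA of Nomascus and Enhydra is the node subtending ((Enhydra,Hylobates),(Drosophila,Nomascus)).
That clade contains 4 terminal taxa: Drosophila, Enhydra, Hylobates, Nomascus.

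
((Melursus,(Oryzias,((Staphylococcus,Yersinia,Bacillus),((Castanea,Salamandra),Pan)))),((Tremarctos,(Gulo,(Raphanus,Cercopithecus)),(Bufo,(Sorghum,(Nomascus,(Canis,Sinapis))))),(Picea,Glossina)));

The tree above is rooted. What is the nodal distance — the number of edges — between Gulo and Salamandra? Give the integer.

The MRCA of Gulo and Salamandra is the root of the tree.
From Gulo up to that node: 4 branches. From Salamandra up to the same node: 6 branches. Total: 4 + 6 = 10.

10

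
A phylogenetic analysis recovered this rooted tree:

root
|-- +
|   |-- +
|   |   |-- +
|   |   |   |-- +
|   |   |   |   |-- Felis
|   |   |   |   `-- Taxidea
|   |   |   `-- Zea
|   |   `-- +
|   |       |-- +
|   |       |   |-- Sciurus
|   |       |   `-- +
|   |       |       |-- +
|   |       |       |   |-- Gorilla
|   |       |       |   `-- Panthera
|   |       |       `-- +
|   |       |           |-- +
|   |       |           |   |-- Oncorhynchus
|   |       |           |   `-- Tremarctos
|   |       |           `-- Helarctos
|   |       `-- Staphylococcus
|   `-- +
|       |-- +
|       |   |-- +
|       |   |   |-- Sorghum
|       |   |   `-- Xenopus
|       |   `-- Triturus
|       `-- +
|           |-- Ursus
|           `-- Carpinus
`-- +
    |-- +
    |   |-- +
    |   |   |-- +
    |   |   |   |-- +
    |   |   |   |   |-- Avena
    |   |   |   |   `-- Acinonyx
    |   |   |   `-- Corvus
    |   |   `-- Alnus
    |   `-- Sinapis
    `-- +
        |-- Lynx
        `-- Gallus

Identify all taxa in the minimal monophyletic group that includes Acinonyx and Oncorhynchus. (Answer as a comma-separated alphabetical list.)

Acinonyx, Alnus, Avena, Carpinus, Corvus, Felis, Gallus, Gorilla, Helarctos, Lynx, Oncorhynchus, Panthera, Sciurus, Sinapis, Sorghum, Staphylococcus, Taxidea, Tremarctos, Triturus, Ursus, Xenopus, Zea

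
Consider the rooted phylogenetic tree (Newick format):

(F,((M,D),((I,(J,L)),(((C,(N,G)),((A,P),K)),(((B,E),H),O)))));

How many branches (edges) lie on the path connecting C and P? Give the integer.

The MRCA of C and P is the node subtending ((C,(N,G)),((A,P),K)).
From C up to that node: 2 branches. From P up to the same node: 3 branches. Total: 2 + 3 = 5.

5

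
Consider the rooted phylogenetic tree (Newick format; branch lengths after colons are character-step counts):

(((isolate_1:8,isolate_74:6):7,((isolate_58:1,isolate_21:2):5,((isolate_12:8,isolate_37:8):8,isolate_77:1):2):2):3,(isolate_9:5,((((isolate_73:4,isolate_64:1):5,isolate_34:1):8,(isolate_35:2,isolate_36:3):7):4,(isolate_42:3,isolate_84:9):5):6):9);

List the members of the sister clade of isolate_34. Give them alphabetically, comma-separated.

isolate_34 attaches to the tree at the node subtending ((isolate_73,isolate_64),isolate_34).
The other lineage descending from that same node — the sister group — is (isolate_73,isolate_64); its 2 tips in alphabetical order are the answer.

isolate_64, isolate_73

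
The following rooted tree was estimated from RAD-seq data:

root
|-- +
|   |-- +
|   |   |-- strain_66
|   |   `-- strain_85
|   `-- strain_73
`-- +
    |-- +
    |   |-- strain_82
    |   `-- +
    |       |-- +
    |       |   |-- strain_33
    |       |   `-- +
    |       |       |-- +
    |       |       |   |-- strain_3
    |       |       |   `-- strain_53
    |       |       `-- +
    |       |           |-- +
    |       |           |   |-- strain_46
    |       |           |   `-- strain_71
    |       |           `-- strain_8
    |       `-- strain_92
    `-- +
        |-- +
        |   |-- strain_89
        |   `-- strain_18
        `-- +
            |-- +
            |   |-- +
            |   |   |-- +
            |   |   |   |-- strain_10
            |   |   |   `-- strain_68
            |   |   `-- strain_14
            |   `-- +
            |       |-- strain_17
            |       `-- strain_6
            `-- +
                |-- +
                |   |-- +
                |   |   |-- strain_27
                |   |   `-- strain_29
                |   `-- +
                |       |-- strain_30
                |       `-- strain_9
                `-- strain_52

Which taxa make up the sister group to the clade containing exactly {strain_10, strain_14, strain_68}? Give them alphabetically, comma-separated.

strain_17, strain_6

The clade containing exactly {strain_10, strain_14, strain_68} attaches to the tree at the node subtending (((strain_10,strain_68),strain_14),(strain_17,strain_6)).
The other lineage descending from that same node — the sister group — is (strain_17,strain_6); its 2 tips in alphabetical order are the answer.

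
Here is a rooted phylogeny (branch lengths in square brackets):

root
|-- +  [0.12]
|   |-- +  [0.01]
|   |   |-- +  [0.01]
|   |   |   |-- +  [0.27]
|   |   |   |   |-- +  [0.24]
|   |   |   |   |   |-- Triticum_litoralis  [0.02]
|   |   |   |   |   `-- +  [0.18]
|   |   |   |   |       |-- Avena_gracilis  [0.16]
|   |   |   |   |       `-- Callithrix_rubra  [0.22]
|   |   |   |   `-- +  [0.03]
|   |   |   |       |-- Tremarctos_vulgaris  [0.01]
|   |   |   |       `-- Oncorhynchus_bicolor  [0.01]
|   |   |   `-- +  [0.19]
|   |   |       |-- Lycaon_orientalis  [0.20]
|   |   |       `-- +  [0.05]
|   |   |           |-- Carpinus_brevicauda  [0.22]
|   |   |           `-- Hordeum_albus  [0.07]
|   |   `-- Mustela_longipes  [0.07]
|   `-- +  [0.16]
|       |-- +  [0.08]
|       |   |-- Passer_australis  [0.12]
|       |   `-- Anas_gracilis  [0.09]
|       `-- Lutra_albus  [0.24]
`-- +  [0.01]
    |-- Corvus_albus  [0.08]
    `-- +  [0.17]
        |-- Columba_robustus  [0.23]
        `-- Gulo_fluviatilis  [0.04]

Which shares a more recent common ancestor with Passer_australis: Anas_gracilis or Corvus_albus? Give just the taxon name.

Anas_gracilis

The MRCA of Passer_australis and Anas_gracilis subtends (Passer_australis,Anas_gracilis) (2 taxa).
The MRCA of Passer_australis and Corvus_albus is the root, subtending the entire tree (15 taxa).
The first is nested inside the second, so Passer_australis shares a more recent common ancestor with Anas_gracilis.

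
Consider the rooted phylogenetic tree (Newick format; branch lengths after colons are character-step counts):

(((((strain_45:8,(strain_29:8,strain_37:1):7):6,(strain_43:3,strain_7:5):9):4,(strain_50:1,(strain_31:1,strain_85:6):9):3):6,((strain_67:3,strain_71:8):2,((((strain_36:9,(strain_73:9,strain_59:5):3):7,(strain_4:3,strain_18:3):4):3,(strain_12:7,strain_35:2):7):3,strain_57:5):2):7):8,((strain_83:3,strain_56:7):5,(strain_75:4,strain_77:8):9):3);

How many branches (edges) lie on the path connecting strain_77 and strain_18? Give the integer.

The MRCA of strain_77 and strain_18 is the root of the tree.
From strain_77 up to that node: 3 branches. From strain_18 up to the same node: 7 branches. Total: 3 + 7 = 10.

10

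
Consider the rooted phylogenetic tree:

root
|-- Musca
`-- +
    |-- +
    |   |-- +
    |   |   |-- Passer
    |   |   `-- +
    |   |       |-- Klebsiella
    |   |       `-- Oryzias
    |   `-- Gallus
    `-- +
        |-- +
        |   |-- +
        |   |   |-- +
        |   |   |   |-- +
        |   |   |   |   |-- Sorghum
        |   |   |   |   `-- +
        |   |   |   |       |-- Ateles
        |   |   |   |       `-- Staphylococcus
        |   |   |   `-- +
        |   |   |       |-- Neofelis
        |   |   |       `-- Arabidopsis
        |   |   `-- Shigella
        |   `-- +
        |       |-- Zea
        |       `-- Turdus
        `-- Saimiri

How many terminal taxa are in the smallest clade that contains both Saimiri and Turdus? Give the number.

9

The MRCA of Saimiri and Turdus is the node subtending (((((Sorghum,(Ateles,Staphylococcus)),(Neofelis,Arabidopsis)),Shigella),(Zea,Turdus)),Saimiri).
That clade contains 9 terminal taxa: Arabidopsis, Ateles, Neofelis, Saimiri, Shigella, Sorghum, Staphylococcus, Turdus, Zea.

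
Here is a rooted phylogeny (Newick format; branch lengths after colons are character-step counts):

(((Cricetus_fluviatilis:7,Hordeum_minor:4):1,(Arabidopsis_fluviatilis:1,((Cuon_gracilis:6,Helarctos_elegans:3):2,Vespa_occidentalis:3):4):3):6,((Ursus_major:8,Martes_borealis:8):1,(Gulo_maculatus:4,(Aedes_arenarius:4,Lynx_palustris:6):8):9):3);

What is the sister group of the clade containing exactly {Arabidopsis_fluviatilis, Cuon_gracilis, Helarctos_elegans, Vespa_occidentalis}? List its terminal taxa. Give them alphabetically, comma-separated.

Cricetus_fluviatilis, Hordeum_minor

The clade containing exactly {Arabidopsis_fluviatilis, Cuon_gracilis, Helarctos_elegans, Vespa_occidentalis} attaches to the tree at the node subtending ((Cricetus_fluviatilis,Hordeum_minor),(Arabidopsis_fluviatilis,((Cuon_gracilis,Helarctos_elegans),Vespa_occidentalis))).
The other lineage descending from that same node — the sister group — is (Cricetus_fluviatilis,Hordeum_minor); its 2 tips in alphabetical order are the answer.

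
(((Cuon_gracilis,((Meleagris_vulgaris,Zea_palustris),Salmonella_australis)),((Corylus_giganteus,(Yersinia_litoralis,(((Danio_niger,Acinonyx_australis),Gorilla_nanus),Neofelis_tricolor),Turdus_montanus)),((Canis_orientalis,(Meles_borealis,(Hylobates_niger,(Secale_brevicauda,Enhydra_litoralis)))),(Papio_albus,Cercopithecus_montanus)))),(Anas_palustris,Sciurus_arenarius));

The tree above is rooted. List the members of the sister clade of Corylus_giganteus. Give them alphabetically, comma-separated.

Corylus_giganteus attaches to the tree at the node subtending (Corylus_giganteus,(Yersinia_litoralis,(((Danio_niger,Acinonyx_australis),Gorilla_nanus),Neofelis_tricolor),Turdus_montanus)).
The other lineage descending from that same node — the sister group — is (Yersinia_litoralis,(((Danio_niger,Acinonyx_australis),Gorilla_nanus),Neofelis_tricolor),Turdus_montanus); its 6 tips in alphabetical order are the answer.

Acinonyx_australis, Danio_niger, Gorilla_nanus, Neofelis_tricolor, Turdus_montanus, Yersinia_litoralis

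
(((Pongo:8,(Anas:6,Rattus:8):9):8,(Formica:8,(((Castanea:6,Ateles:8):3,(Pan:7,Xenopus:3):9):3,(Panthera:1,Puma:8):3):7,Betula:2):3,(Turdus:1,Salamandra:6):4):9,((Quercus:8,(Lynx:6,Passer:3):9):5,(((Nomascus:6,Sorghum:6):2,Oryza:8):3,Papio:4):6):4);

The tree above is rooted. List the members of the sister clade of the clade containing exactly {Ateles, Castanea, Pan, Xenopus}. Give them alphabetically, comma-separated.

Panthera, Puma

The clade containing exactly {Ateles, Castanea, Pan, Xenopus} attaches to the tree at the node subtending (((Castanea,Ateles),(Pan,Xenopus)),(Panthera,Puma)).
The other lineage descending from that same node — the sister group — is (Panthera,Puma); its 2 tips in alphabetical order are the answer.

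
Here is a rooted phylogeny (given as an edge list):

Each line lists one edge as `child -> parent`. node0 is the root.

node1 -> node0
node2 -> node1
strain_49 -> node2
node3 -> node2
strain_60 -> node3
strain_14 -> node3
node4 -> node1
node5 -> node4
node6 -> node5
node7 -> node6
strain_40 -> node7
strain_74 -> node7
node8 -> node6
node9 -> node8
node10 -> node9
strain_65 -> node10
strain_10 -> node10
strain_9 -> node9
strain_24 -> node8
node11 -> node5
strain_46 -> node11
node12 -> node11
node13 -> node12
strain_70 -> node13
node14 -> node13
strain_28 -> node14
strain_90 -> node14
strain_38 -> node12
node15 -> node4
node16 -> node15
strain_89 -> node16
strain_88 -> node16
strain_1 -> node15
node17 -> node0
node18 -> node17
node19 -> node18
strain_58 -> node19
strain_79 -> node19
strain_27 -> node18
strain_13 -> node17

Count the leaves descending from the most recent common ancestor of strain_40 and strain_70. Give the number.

11

The MRCA of strain_40 and strain_70 is the node subtending (((strain_40,strain_74),(((strain_65,strain_10),strain_9),strain_24)),(strain_46,((strain_70,(strain_28,strain_90)),strain_38))).
That clade contains 11 terminal taxa: strain_10, strain_24, strain_28, strain_38, strain_40, strain_46, strain_65, strain_70, strain_74, strain_9, strain_90.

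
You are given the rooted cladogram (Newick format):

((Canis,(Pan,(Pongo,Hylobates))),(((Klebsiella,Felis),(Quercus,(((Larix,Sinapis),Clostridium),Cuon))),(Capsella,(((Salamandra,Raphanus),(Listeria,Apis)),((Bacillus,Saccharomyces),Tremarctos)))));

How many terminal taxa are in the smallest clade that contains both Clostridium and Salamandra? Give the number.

15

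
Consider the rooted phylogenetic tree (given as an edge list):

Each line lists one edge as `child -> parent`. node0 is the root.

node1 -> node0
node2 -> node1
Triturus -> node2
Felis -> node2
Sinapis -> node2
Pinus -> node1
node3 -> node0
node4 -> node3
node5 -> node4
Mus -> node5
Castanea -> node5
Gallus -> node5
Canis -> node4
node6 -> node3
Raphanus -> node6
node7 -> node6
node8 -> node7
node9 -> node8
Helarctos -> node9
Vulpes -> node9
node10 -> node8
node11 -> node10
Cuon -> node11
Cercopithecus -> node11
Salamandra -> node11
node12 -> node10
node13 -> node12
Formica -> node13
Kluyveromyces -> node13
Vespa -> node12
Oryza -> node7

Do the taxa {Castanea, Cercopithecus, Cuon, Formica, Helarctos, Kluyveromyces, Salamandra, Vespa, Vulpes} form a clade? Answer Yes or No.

No

The MRCA of the listed taxa subtends (((Mus,Castanea,Gallus),Canis),(Raphanus,(((Helarctos,Vulpes),((Cuon,Cercopithecus,Salamandra),((Formica,Kluyveromyces),Vespa))),Oryza))).
That clade also contains Canis, Gallus, Mus, Oryza, Raphanus, which are not in the proposed group, so the group is not monophyletic.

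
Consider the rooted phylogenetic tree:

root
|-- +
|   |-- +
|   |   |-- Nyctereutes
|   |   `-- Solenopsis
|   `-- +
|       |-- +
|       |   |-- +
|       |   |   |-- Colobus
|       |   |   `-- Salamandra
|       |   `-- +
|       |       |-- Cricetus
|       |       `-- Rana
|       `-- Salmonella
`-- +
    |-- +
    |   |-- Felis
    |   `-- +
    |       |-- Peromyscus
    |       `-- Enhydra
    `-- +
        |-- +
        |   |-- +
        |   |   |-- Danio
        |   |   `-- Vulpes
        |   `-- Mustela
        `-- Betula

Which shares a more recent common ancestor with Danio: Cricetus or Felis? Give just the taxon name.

Felis

The MRCA of Danio and Felis subtends ((Felis,(Peromyscus,Enhydra)),(((Danio,Vulpes),Mustela),Betula)) (7 taxa).
The MRCA of Danio and Cricetus is the root, subtending the entire tree (14 taxa).
The first is nested inside the second, so Danio shares a more recent common ancestor with Felis.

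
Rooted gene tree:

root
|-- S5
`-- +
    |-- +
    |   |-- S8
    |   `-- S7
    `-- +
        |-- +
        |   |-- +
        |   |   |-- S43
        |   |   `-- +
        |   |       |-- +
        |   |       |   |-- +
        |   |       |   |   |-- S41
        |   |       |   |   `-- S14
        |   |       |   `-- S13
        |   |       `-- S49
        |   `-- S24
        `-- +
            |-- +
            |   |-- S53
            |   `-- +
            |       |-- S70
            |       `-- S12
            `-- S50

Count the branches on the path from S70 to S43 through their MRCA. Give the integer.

7

The MRCA of S70 and S43 is the node subtending (((S43,(((S41,S14),S13),S49)),S24),((S53,(S70,S12)),S50)).
From S70 up to that node: 4 branches. From S43 up to the same node: 3 branches. Total: 4 + 3 = 7.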